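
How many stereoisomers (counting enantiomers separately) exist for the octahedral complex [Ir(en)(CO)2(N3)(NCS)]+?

The six octahedral sites form three mutually perpendicular trans pairs.
Each en is bidentate and must span two cis positions.
There are 4 geometric isomers: CO trans; CO cis (3 arrangements, 2 chiral).
Of these, 2 lack any improper symmetry element and so occur as enantiomeric pairs, giving 4 + 2 = 6 stereoisomers in total.

6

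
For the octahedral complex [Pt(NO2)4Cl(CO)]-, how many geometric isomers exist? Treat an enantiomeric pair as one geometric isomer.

The six octahedral sites form three mutually perpendicular trans pairs.
There are 2 geometric isomers: Cl and CO mutually trans; Cl and CO mutually cis.

2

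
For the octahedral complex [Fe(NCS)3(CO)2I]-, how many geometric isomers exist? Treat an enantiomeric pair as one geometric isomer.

3

There are 3 geometric isomers: NCS mer, CO trans; NCS mer, CO cis; NCS fac, CO cis.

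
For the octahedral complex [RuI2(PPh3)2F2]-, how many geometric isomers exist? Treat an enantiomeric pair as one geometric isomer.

The six octahedral sites form three mutually perpendicular trans pairs.
There are 5 geometric isomers: I trans, PPh3 trans, F trans; I cis, PPh3 cis, F trans; I cis, PPh3 trans, F cis; I cis, PPh3 cis, F cis (chiral); I trans, PPh3 cis, F cis.

5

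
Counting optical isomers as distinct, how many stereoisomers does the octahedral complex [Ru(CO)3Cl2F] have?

The six octahedral sites form three mutually perpendicular trans pairs.
There are 3 geometric isomers: CO mer, Cl cis; CO mer, Cl trans; CO fac, Cl cis.
Each arrangement has an internal mirror plane or centre of symmetry, so none is chiral.

3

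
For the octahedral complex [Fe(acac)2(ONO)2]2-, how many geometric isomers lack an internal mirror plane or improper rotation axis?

1

Each acac is bidentate and must span two cis positions.
The distinct arrangements are (2 in all): ONO trans; ONO cis (chiral).
One of these lacks any improper symmetry element and so occurs as an enantiomeric pair, giving 2 + 1 = 3 stereoisomers in total.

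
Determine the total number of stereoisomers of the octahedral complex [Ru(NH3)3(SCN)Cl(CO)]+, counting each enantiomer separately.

In an octahedral complex each vertex has one trans partner and four cis neighbours.
There are 4 geometric isomers: NH3 mer (3 arrangements); NH3 fac (chiral).
One of these lacks any improper symmetry element and so occurs as an enantiomeric pair, giving 4 + 1 = 5 stereoisomers in total.

5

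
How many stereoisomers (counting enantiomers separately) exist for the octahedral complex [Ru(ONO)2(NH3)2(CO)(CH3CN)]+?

In an octahedral complex each vertex has one trans partner and four cis neighbours.
There are 6 geometric isomers: ONO trans, NH3 trans; ONO cis, NH3 cis (3 arrangements, 2 chiral); ONO trans, NH3 cis; ONO cis, NH3 trans.
Of these, 2 lack any improper symmetry element and so occur as enantiomeric pairs, giving 6 + 2 = 8 stereoisomers in total.

8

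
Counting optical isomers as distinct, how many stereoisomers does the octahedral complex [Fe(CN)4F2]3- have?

2

The six octahedral sites form three mutually perpendicular trans pairs.
Working through the distinct placements yields 2 geometric isomers: F trans; F cis.
Each arrangement has an internal mirror plane or centre of symmetry, so none is chiral.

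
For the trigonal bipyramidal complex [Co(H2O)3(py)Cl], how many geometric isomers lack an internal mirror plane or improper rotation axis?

A trigonal bipyramid has two axial and three equatorial sites, which are chemically inequivalent.
There are 4 geometric isomers: py equatorial, Cl axial; py axial, Cl axial; py equatorial, Cl equatorial; py axial, Cl equatorial.
Each arrangement has an internal mirror plane or centre of symmetry, so none is chiral.

0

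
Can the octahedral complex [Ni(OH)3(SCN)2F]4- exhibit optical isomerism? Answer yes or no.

no

In an octahedral complex each vertex has one trans partner and four cis neighbours.
Systematic placement gives 3 geometric isomers: OH mer, SCN trans; OH fac, SCN cis; OH mer, SCN cis.
Each arrangement has an internal mirror plane or centre of symmetry, so none is chiral.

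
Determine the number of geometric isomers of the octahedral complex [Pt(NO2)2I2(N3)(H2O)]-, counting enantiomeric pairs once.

6

An octahedron has six vertices in three trans pairs; every non-trans pair is cis.
Working through the distinct placements yields 6 geometric isomers: NO2 trans, I cis; NO2 cis, I cis (3 arrangements, 2 chiral); NO2 trans, I trans; NO2 cis, I trans.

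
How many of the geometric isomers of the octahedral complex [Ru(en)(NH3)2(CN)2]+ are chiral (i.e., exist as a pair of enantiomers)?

1

Each en is bidentate and must span two cis positions.
Systematic placement gives 3 geometric isomers: NH3 cis, CN trans; NH3 cis, CN cis (chiral); NH3 trans, CN cis.
One of these lacks any improper symmetry element and so occurs as an enantiomeric pair, giving 3 + 1 = 4 stereoisomers in total.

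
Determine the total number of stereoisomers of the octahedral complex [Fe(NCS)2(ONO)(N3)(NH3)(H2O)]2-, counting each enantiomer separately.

Systematic enumeration (placing each ligand type in turn and discarding arrangements equivalent by rotation or reflection) gives 9 geometric isomers.
Of these, 6 lack any improper symmetry element and so occur as enantiomeric pairs, giving 9 + 6 = 15 stereoisomers in total.

15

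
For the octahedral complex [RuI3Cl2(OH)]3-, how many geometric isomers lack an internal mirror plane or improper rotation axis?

The six octahedral sites form three mutually perpendicular trans pairs.
The distinct arrangements are (3 in all): I mer, Cl trans; I fac, Cl cis; I mer, Cl cis.
Each arrangement has an internal mirror plane or centre of symmetry, so none is chiral.

0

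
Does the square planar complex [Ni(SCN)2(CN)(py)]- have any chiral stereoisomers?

A square has two trans pairs of vertices; adjacent vertices are cis.
There are 2 geometric isomers: SCN cis; SCN trans.
Each arrangement has an internal mirror plane or centre of symmetry, so none is chiral.

no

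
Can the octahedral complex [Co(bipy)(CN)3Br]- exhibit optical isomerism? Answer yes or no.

no

An octahedron has six vertices in three trans pairs; every non-trans pair is cis.
Each bipy is bidentate and must span two cis positions.
There are 2 geometric isomers: CN fac; CN mer.
Each arrangement has an internal mirror plane or centre of symmetry, so none is chiral.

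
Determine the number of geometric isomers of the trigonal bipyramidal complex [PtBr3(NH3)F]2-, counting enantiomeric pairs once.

In a trigonal bipyramid the two axial positions differ from the three equatorial ones.
There are 4 geometric isomers: NH3 equatorial, F equatorial; NH3 equatorial, F axial; NH3 axial, F equatorial; NH3 axial, F axial.

4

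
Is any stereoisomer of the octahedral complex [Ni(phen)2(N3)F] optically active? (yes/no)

Each phen is bidentate and must span two cis positions.
Systematic placement gives 2 geometric isomers: N3 and F mutually trans; N3 and F mutually cis (chiral).
One of these lacks any improper symmetry element and so occurs as an enantiomeric pair, giving 2 + 1 = 3 stereoisomers in total.

yes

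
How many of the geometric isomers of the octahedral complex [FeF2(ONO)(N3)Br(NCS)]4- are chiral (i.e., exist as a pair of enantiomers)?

An octahedron has six vertices in three trans pairs; every non-trans pair is cis.
Systematic enumeration (placing each ligand type in turn and discarding arrangements equivalent by rotation or reflection) gives 9 geometric isomers.
Of these, 6 lack any improper symmetry element and so occur as enantiomeric pairs, giving 9 + 6 = 15 stereoisomers in total.

6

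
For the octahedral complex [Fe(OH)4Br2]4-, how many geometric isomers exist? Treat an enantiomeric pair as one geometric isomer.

An octahedron has six vertices in three trans pairs; every non-trans pair is cis.
Working through the distinct placements yields 2 geometric isomers: Br trans; Br cis.

2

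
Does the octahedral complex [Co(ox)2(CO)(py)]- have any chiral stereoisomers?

The six octahedral sites form three mutually perpendicular trans pairs.
Each ox is bidentate and must span two cis positions.
Systematic placement gives 2 geometric isomers: CO and py mutually cis (chiral); CO and py mutually trans.
One of these lacks any improper symmetry element and so occurs as an enantiomeric pair, giving 2 + 1 = 3 stereoisomers in total.

yes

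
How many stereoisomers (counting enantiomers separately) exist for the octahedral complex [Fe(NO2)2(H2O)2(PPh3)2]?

An octahedron has six vertices in three trans pairs; every non-trans pair is cis.
The distinct arrangements are (5 in all): NO2 trans, H2O trans, PPh3 trans; NO2 cis, H2O trans, PPh3 cis; NO2 cis, H2O cis, PPh3 trans; NO2 cis, H2O cis, PPh3 cis (chiral); NO2 trans, H2O cis, PPh3 cis.
One of these lacks any improper symmetry element and so occurs as an enantiomeric pair, giving 5 + 1 = 6 stereoisomers in total.

6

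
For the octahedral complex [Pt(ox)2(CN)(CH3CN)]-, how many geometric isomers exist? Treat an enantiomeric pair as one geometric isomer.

Each ox is bidentate and must span two cis positions.
Systematic placement gives 2 geometric isomers: CN and CH3CN mutually trans; CN and CH3CN mutually cis (chiral).

2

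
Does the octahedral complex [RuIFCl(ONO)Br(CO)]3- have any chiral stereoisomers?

Exhaustive case analysis gives 15 geometric isomers.
Of these, 15 lack any improper symmetry element and so occur as enantiomeric pairs, giving 15 + 15 = 30 stereoisomers in total.

yes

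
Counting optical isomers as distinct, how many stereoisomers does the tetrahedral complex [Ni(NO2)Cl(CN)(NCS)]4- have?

All four vertices of a tetrahedron are equivalent and mutually adjacent, so cis/trans isomerism cannot arise.
Only one geometric arrangement is possible; it has no improper symmetry element, so it exists as a pair of enantiomers (2 stereoisomers).

2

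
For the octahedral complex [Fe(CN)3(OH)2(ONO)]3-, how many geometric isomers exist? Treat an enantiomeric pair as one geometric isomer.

The six octahedral sites form three mutually perpendicular trans pairs.
The distinct arrangements are (3 in all): CN mer, OH cis; CN mer, OH trans; CN fac, OH cis.

3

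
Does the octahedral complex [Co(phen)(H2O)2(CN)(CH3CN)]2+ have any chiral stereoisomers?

yes

The six octahedral sites form three mutually perpendicular trans pairs.
Each phen is bidentate and must span two cis positions.
There are 4 geometric isomers: H2O cis (3 arrangements, 2 chiral); H2O trans.
Of these, 2 lack any improper symmetry element and so occur as enantiomeric pairs, giving 4 + 2 = 6 stereoisomers in total.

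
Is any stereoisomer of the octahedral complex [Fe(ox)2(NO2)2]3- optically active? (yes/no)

yes

An octahedron has six vertices in three trans pairs; every non-trans pair is cis.
Each ox is bidentate and must span two cis positions.
There are 2 geometric isomers: NO2 trans; NO2 cis (chiral).
One of these lacks any improper symmetry element and so occurs as an enantiomeric pair, giving 2 + 1 = 3 stereoisomers in total.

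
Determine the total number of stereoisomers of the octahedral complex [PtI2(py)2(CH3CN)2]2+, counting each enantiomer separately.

6

The six octahedral sites form three mutually perpendicular trans pairs.
There are 5 geometric isomers: I trans, py trans, CH3CN trans; I cis, py cis, CH3CN trans; I cis, py trans, CH3CN cis; I cis, py cis, CH3CN cis (chiral); I trans, py cis, CH3CN cis.
One of these lacks any improper symmetry element and so occurs as an enantiomeric pair, giving 5 + 1 = 6 stereoisomers in total.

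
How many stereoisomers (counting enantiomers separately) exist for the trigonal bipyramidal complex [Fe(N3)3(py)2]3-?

A trigonal bipyramid has two axial and three equatorial sites, which are chemically inequivalent.
Working through the distinct placements yields 3 geometric isomers: py both equatorial; py one axial, one equatorial; py both axial.
Each arrangement has an internal mirror plane or centre of symmetry, so none is chiral.

3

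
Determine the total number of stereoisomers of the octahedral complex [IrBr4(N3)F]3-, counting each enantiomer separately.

2

An octahedron has six vertices in three trans pairs; every non-trans pair is cis.
Systematic placement gives 2 geometric isomers: N3 and F mutually trans; N3 and F mutually cis.
Each arrangement has an internal mirror plane or centre of symmetry, so none is chiral.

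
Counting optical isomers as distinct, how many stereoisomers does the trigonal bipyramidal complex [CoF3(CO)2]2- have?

3

A trigonal bipyramid has two axial and three equatorial sites, which are chemically inequivalent.
There are 3 geometric isomers: CO both axial; CO one axial, one equatorial; CO both equatorial.
Each arrangement has an internal mirror plane or centre of symmetry, so none is chiral.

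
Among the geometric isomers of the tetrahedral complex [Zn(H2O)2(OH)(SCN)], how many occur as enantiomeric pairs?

All four vertices of a tetrahedron are equivalent and mutually adjacent, so cis/trans isomerism cannot arise.
Only one geometric arrangement is possible.

0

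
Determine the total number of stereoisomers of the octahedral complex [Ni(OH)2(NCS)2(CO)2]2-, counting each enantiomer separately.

6

An octahedron has six vertices in three trans pairs; every non-trans pair is cis.
Systematic placement gives 5 geometric isomers: OH trans, NCS trans, CO trans; OH cis, NCS cis, CO trans; OH trans, NCS cis, CO cis; OH cis, NCS cis, CO cis (chiral); OH cis, NCS trans, CO cis.
One of these lacks any improper symmetry element and so occurs as an enantiomeric pair, giving 5 + 1 = 6 stereoisomers in total.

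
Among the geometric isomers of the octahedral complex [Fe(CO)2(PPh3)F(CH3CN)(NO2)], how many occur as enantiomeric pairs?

The six octahedral sites form three mutually perpendicular trans pairs.
Systematic enumeration (placing each ligand type in turn and discarding arrangements equivalent by rotation or reflection) gives 9 geometric isomers.
Of these, 6 lack any improper symmetry element and so occur as enantiomeric pairs, giving 9 + 6 = 15 stereoisomers in total.

6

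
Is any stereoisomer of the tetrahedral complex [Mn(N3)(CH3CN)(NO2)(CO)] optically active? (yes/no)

In a tetrahedral complex all four positions are equivalent and every pair of ligands is adjacent — there is no cis/trans distinction.
Only one geometric arrangement is possible; it has no improper symmetry element, so it exists as a pair of enantiomers (2 stereoisomers).

yes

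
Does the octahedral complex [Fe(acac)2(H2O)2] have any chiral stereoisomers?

An octahedron has six vertices in three trans pairs; every non-trans pair is cis.
Each acac is bidentate and must span two cis positions.
Systematic placement gives 2 geometric isomers: H2O trans; H2O cis (chiral).
One of these lacks any improper symmetry element and so occurs as an enantiomeric pair, giving 2 + 1 = 3 stereoisomers in total.

yes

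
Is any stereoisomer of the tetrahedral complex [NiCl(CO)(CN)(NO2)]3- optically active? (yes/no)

yes

Only one geometric arrangement is possible; it has no improper symmetry element, so it exists as a pair of enantiomers (2 stereoisomers).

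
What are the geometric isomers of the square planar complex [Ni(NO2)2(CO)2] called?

A square has two trans pairs of vertices; adjacent vertices are cis.
Working through the distinct placements yields 2 geometric isomers: NO2 cis; NO2 trans.

cis and trans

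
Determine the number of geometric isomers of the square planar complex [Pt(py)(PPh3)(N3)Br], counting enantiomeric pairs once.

3

Working through the distinct placements yields 3 geometric isomers: (Br/PPh3 trans, N3/py trans); (Br/py trans, N3/PPh3 trans); (Br/N3 trans, PPh3/py trans).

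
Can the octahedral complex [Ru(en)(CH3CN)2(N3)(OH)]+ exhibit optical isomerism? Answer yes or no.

Each en is bidentate and must span two cis positions.
There are 4 geometric isomers: CH3CN trans; CH3CN cis (3 arrangements, 2 chiral).
Of these, 2 lack any improper symmetry element and so occur as enantiomeric pairs, giving 4 + 2 = 6 stereoisomers in total.

yes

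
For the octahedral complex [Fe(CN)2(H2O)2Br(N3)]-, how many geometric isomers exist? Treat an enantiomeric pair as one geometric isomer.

There are 6 geometric isomers: CN cis, H2O cis (3 arrangements, 2 chiral); CN cis, H2O trans; CN trans, H2O cis; CN trans, H2O trans.

6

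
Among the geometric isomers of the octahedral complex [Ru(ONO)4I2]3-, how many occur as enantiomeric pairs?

0

An octahedron has six vertices in three trans pairs; every non-trans pair is cis.
Working through the distinct placements yields 2 geometric isomers: I trans; I cis.
Each arrangement has an internal mirror plane or centre of symmetry, so none is chiral.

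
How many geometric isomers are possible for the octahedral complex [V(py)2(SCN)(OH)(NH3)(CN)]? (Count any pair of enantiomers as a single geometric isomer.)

Placing the ligands in turn and identifying arrangements related by rotation or reflection leaves 9 distinct geometric isomers.

9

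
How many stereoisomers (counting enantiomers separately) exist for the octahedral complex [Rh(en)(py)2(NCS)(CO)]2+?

In an octahedral complex each vertex has one trans partner and four cis neighbours.
Each en is bidentate and must span two cis positions.
Working through the distinct placements yields 4 geometric isomers: py cis (3 arrangements, 2 chiral); py trans.
Of these, 2 lack any improper symmetry element and so occur as enantiomeric pairs, giving 4 + 2 = 6 stereoisomers in total.

6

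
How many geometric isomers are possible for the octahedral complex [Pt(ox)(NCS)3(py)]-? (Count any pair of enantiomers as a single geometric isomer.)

2

An octahedron has six vertices in three trans pairs; every non-trans pair is cis.
Each ox is bidentate and must span two cis positions.
The distinct arrangements are (2 in all): NCS mer; NCS fac.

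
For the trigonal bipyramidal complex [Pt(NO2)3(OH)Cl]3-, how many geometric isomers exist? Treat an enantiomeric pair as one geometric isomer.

4

A trigonal bipyramid has two axial and three equatorial sites, which are chemically inequivalent.
Working through the distinct placements yields 4 geometric isomers: OH equatorial, Cl axial; OH axial, Cl axial; OH equatorial, Cl equatorial; OH axial, Cl equatorial.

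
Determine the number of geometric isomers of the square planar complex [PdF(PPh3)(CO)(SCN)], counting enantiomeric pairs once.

3

A square has two trans pairs of vertices; adjacent vertices are cis.
There are 3 geometric isomers: (CO/PPh3 trans, F/SCN trans); (CO/SCN trans, F/PPh3 trans); (CO/F trans, PPh3/SCN trans).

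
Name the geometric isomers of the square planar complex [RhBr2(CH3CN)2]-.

There are 2 geometric isomers: Br cis; Br trans.

cis and trans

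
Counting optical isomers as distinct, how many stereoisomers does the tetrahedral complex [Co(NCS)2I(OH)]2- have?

1

In a tetrahedral complex all four positions are equivalent and every pair of ligands is adjacent — there is no cis/trans distinction.
Only one geometric arrangement is possible.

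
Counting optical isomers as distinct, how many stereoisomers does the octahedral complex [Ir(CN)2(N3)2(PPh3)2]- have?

An octahedron has six vertices in three trans pairs; every non-trans pair is cis.
The distinct arrangements are (5 in all): CN trans, N3 trans, PPh3 trans; CN trans, N3 cis, PPh3 cis; CN cis, N3 cis, PPh3 trans; CN cis, N3 cis, PPh3 cis (chiral); CN cis, N3 trans, PPh3 cis.
One of these lacks any improper symmetry element and so occurs as an enantiomeric pair, giving 5 + 1 = 6 stereoisomers in total.

6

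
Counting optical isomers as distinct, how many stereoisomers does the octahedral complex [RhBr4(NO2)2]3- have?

In an octahedral complex each vertex has one trans partner and four cis neighbours.
There are 2 geometric isomers: NO2 trans; NO2 cis.
Each arrangement has an internal mirror plane or centre of symmetry, so none is chiral.

2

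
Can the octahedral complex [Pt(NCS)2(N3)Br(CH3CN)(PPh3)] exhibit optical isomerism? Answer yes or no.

The six octahedral sites form three mutually perpendicular trans pairs.
Systematic enumeration (placing each ligand type in turn and discarding arrangements equivalent by rotation or reflection) gives 9 geometric isomers.
Of these, 6 lack any improper symmetry element and so occur as enantiomeric pairs, giving 9 + 6 = 15 stereoisomers in total.

yes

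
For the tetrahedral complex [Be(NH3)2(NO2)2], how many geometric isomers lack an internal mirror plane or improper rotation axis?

0

In a tetrahedral complex all four positions are equivalent and every pair of ligands is adjacent — there is no cis/trans distinction.
Only one geometric arrangement is possible.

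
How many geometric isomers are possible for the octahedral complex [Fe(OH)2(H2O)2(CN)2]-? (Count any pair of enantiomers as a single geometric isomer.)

Working through the distinct placements yields 5 geometric isomers: OH trans, H2O trans, CN trans; OH cis, H2O cis, CN trans; OH trans, H2O cis, CN cis; OH cis, H2O cis, CN cis (chiral); OH cis, H2O trans, CN cis.

5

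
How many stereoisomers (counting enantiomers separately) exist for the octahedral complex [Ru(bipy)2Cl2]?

3

An octahedron has six vertices in three trans pairs; every non-trans pair is cis.
Each bipy is bidentate and must span two cis positions.
There are 2 geometric isomers: Cl trans; Cl cis (chiral).
One of these lacks any improper symmetry element and so occurs as an enantiomeric pair, giving 2 + 1 = 3 stereoisomers in total.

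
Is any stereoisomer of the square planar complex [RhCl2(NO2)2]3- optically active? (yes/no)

There are 2 geometric isomers: Cl cis; Cl trans.
Each arrangement has an internal mirror plane or centre of symmetry, so none is chiral.

no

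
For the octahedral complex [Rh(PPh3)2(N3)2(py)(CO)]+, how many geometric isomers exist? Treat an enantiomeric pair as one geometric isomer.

6

Systematic placement gives 6 geometric isomers: PPh3 cis, N3 cis (3 arrangements, 2 chiral); PPh3 trans, N3 cis; PPh3 cis, N3 trans; PPh3 trans, N3 trans.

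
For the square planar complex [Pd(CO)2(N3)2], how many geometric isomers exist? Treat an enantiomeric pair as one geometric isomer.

2

In a square planar complex each vertex has one trans partner and two cis neighbours.
There are 2 geometric isomers: CO cis; CO trans.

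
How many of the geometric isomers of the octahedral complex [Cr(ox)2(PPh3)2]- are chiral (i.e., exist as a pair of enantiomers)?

1

In an octahedral complex each vertex has one trans partner and four cis neighbours.
Each ox is bidentate and must span two cis positions.
Working through the distinct placements yields 2 geometric isomers: PPh3 trans; PPh3 cis (chiral).
One of these lacks any improper symmetry element and so occurs as an enantiomeric pair, giving 2 + 1 = 3 stereoisomers in total.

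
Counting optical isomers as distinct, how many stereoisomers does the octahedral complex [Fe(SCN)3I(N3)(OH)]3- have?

5

In an octahedral complex each vertex has one trans partner and four cis neighbours.
Systematic placement gives 4 geometric isomers: SCN mer (3 arrangements); SCN fac (chiral).
One of these lacks any improper symmetry element and so occurs as an enantiomeric pair, giving 4 + 1 = 5 stereoisomers in total.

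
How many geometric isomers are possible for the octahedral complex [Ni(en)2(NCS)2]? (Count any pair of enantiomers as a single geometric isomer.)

2

Each en is bidentate and must span two cis positions.
Working through the distinct placements yields 2 geometric isomers: NCS trans; NCS cis (chiral).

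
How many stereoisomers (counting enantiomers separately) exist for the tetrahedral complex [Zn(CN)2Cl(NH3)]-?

All four vertices of a tetrahedron are equivalent and mutually adjacent, so cis/trans isomerism cannot arise.
Only one geometric arrangement is possible.

1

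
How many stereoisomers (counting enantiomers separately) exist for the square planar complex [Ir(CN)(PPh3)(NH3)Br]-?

3

In a square planar complex each vertex has one trans partner and two cis neighbours.
Working through the distinct placements yields 3 geometric isomers: (Br/NH3 trans, CN/PPh3 trans); (Br/PPh3 trans, CN/NH3 trans); (Br/CN trans, NH3/PPh3 trans).
Each arrangement has an internal mirror plane or centre of symmetry, so none is chiral.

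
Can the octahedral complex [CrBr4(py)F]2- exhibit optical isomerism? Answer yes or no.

Systematic placement gives 2 geometric isomers: py and F mutually trans; py and F mutually cis.
Each arrangement has an internal mirror plane or centre of symmetry, so none is chiral.

no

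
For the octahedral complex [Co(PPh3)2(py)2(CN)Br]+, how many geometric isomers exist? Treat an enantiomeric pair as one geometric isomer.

6

In an octahedral complex each vertex has one trans partner and four cis neighbours.
The distinct arrangements are (6 in all): PPh3 trans, py trans; PPh3 cis, py cis (3 arrangements, 2 chiral); PPh3 cis, py trans; PPh3 trans, py cis.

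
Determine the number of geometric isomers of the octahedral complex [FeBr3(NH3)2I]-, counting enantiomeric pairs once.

3

In an octahedral complex each vertex has one trans partner and four cis neighbours.
Working through the distinct placements yields 3 geometric isomers: Br mer, NH3 trans; Br mer, NH3 cis; Br fac, NH3 cis.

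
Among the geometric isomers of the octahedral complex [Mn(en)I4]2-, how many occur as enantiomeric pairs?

Each en is bidentate and must span two cis positions.
Only one geometric arrangement is possible.

0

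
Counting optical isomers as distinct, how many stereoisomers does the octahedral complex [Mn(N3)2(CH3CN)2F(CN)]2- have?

8

Systematic placement gives 6 geometric isomers: N3 trans, CH3CN trans; N3 cis, CH3CN trans; N3 trans, CH3CN cis; N3 cis, CH3CN cis (3 arrangements, 2 chiral).
Of these, 2 lack any improper symmetry element and so occur as enantiomeric pairs, giving 6 + 2 = 8 stereoisomers in total.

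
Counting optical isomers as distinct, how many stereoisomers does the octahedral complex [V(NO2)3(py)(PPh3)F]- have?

There are 4 geometric isomers: NO2 mer (3 arrangements); NO2 fac (chiral).
One of these lacks any improper symmetry element and so occurs as an enantiomeric pair, giving 4 + 1 = 5 stereoisomers in total.

5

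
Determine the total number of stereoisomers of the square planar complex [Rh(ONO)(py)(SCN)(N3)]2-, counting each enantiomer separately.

3

A square has two trans pairs of vertices; adjacent vertices are cis.
Working through the distinct placements yields 3 geometric isomers: (N3/SCN trans, ONO/py trans); (N3/py trans, ONO/SCN trans); (N3/ONO trans, SCN/py trans).
Each arrangement has an internal mirror plane or centre of symmetry, so none is chiral.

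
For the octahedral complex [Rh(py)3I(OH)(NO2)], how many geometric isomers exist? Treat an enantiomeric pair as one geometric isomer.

An octahedron has six vertices in three trans pairs; every non-trans pair is cis.
Working through the distinct placements yields 4 geometric isomers: py mer (3 arrangements); py fac (chiral).

4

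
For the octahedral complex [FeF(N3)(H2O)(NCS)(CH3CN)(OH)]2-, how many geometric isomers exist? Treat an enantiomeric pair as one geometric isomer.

An octahedron has six vertices in three trans pairs; every non-trans pair is cis.
Placing the ligands in turn and identifying arrangements related by rotation or reflection leaves 15 distinct geometric isomers.

15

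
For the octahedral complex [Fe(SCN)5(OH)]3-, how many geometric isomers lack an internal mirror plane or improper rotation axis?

0

An octahedron has six vertices in three trans pairs; every non-trans pair is cis.
Only one geometric arrangement is possible.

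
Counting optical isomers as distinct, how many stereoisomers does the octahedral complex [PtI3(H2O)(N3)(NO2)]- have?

Working through the distinct placements yields 4 geometric isomers: I mer (3 arrangements); I fac (chiral).
One of these lacks any improper symmetry element and so occurs as an enantiomeric pair, giving 4 + 1 = 5 stereoisomers in total.

5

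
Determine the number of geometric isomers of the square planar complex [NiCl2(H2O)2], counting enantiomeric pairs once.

2

There are 2 geometric isomers: Cl cis; Cl trans.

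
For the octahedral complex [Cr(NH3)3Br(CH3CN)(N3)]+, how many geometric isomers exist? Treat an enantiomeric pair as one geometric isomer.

4

The six octahedral sites form three mutually perpendicular trans pairs.
Systematic placement gives 4 geometric isomers: NH3 mer (3 arrangements); NH3 fac (chiral).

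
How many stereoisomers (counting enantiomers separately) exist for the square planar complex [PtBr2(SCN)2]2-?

2

In a square planar complex each vertex has one trans partner and two cis neighbours.
Working through the distinct placements yields 2 geometric isomers: Br cis; Br trans.
Each arrangement has an internal mirror plane or centre of symmetry, so none is chiral.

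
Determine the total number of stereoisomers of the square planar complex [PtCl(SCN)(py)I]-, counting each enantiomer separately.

3

In a square planar complex each vertex has one trans partner and two cis neighbours.
There are 3 geometric isomers: (Cl/SCN trans, I/py trans); (Cl/py trans, I/SCN trans); (Cl/I trans, SCN/py trans).
Each arrangement has an internal mirror plane or centre of symmetry, so none is chiral.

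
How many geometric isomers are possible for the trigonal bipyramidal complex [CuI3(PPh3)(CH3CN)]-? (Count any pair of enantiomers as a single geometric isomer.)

4

A trigonal bipyramid has two axial and three equatorial sites, which are chemically inequivalent.
Working through the distinct placements yields 4 geometric isomers: PPh3 equatorial, CH3CN axial; PPh3 axial, CH3CN axial; PPh3 equatorial, CH3CN equatorial; PPh3 axial, CH3CN equatorial.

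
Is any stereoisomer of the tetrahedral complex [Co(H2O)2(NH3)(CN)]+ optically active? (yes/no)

no

All four vertices of a tetrahedron are equivalent and mutually adjacent, so cis/trans isomerism cannot arise.
Only one geometric arrangement is possible.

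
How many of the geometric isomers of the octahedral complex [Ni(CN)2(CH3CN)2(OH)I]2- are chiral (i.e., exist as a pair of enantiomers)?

2

Systematic placement gives 6 geometric isomers: CN trans, CH3CN trans; CN cis, CH3CN trans; CN cis, CH3CN cis (3 arrangements, 2 chiral); CN trans, CH3CN cis.
Of these, 2 lack any improper symmetry element and so occur as enantiomeric pairs, giving 6 + 2 = 8 stereoisomers in total.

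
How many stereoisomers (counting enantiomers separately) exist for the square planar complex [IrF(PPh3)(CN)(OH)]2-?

A square has two trans pairs of vertices; adjacent vertices are cis.
Working through the distinct placements yields 3 geometric isomers: (CN/OH trans, F/PPh3 trans); (CN/PPh3 trans, F/OH trans); (CN/F trans, OH/PPh3 trans).
Each arrangement has an internal mirror plane or centre of symmetry, so none is chiral.

3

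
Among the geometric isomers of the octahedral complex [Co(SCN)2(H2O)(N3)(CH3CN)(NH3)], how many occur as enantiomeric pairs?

In an octahedral complex each vertex has one trans partner and four cis neighbours.
Placing the ligands in turn and identifying arrangements related by rotation or reflection leaves 9 distinct geometric isomers.
Of these, 6 lack any improper symmetry element and so occur as enantiomeric pairs, giving 9 + 6 = 15 stereoisomers in total.

6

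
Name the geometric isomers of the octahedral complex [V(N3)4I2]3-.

In an octahedral complex each vertex has one trans partner and four cis neighbours.
The distinct arrangements are (2 in all): I trans; I cis.

cis and trans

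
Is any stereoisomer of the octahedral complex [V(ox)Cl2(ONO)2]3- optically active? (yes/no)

yes

Each ox is bidentate and must span two cis positions.
The distinct arrangements are (3 in all): Cl trans, ONO cis; Cl cis, ONO cis (chiral); Cl cis, ONO trans.
One of these lacks any improper symmetry element and so occurs as an enantiomeric pair, giving 3 + 1 = 4 stereoisomers in total.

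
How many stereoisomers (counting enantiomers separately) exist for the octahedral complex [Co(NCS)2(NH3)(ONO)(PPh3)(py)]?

The six octahedral sites form three mutually perpendicular trans pairs.
Placing the ligands in turn and identifying arrangements related by rotation or reflection leaves 9 distinct geometric isomers.
Of these, 6 lack any improper symmetry element and so occur as enantiomeric pairs, giving 9 + 6 = 15 stereoisomers in total.

15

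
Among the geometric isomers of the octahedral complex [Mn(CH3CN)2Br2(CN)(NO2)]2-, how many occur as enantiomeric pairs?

2

Systematic placement gives 6 geometric isomers: CH3CN trans, Br trans; CH3CN cis, Br trans; CH3CN cis, Br cis (3 arrangements, 2 chiral); CH3CN trans, Br cis.
Of these, 2 lack any improper symmetry element and so occur as enantiomeric pairs, giving 6 + 2 = 8 stereoisomers in total.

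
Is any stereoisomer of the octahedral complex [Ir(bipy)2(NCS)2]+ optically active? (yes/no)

The six octahedral sites form three mutually perpendicular trans pairs.
Each bipy is bidentate and must span two cis positions.
Working through the distinct placements yields 2 geometric isomers: NCS trans; NCS cis (chiral).
One of these lacks any improper symmetry element and so occurs as an enantiomeric pair, giving 2 + 1 = 3 stereoisomers in total.

yes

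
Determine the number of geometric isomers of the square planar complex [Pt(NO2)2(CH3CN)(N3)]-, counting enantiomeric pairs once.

A square has two trans pairs of vertices; adjacent vertices are cis.
Systematic placement gives 2 geometric isomers: NO2 cis; NO2 trans.

2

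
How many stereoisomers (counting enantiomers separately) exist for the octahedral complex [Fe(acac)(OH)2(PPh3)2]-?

4

The six octahedral sites form three mutually perpendicular trans pairs.
Each acac is bidentate and must span two cis positions.
There are 3 geometric isomers: OH trans, PPh3 cis; OH cis, PPh3 cis (chiral); OH cis, PPh3 trans.
One of these lacks any improper symmetry element and so occurs as an enantiomeric pair, giving 3 + 1 = 4 stereoisomers in total.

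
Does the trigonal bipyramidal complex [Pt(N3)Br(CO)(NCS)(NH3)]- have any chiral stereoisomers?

Placing the ligands in turn and identifying arrangements related by rotation or reflection leaves 10 distinct geometric isomers.
Of these, 10 lack any improper symmetry element and so occur as enantiomeric pairs, giving 10 + 10 = 20 stereoisomers in total.

yes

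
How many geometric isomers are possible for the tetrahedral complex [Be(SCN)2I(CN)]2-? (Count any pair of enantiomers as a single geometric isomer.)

1

In a tetrahedral complex all four positions are equivalent and every pair of ligands is adjacent — there is no cis/trans distinction.
Only one geometric arrangement is possible.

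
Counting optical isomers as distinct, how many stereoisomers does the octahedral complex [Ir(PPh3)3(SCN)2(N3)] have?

3

An octahedron has six vertices in three trans pairs; every non-trans pair is cis.
Working through the distinct placements yields 3 geometric isomers: PPh3 mer, SCN trans; PPh3 fac, SCN cis; PPh3 mer, SCN cis.
Each arrangement has an internal mirror plane or centre of symmetry, so none is chiral.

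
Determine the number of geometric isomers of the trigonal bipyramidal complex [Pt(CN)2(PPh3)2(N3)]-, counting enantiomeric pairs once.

5

In a trigonal bipyramid the two axial positions differ from the three equatorial ones.
Exhaustive case analysis gives 5 geometric isomers.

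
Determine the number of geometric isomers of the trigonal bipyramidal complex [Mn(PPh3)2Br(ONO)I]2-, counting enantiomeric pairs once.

7

A trigonal bipyramid has two axial and three equatorial sites, which are chemically inequivalent.
Exhaustive case analysis gives 7 geometric isomers.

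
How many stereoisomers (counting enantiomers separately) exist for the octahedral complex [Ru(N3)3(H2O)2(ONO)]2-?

The six octahedral sites form three mutually perpendicular trans pairs.
The distinct arrangements are (3 in all): N3 mer, H2O trans; N3 fac, H2O cis; N3 mer, H2O cis.
Each arrangement has an internal mirror plane or centre of symmetry, so none is chiral.

3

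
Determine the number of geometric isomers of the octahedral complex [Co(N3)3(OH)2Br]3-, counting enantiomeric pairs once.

In an octahedral complex each vertex has one trans partner and four cis neighbours.
The distinct arrangements are (3 in all): N3 mer, OH trans; N3 fac, OH cis; N3 mer, OH cis.

3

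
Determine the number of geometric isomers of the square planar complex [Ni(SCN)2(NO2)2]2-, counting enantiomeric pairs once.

2

A square has two trans pairs of vertices; adjacent vertices are cis.
The distinct arrangements are (2 in all): SCN cis; SCN trans.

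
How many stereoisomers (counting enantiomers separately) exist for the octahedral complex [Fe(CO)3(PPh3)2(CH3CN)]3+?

In an octahedral complex each vertex has one trans partner and four cis neighbours.
Systematic placement gives 3 geometric isomers: CO mer, PPh3 trans; CO fac, PPh3 cis; CO mer, PPh3 cis.
Each arrangement has an internal mirror plane or centre of symmetry, so none is chiral.

3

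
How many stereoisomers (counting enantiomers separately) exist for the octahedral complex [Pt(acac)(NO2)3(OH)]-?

Each acac is bidentate and must span two cis positions.
There are 2 geometric isomers: NO2 mer; NO2 fac.
Each arrangement has an internal mirror plane or centre of symmetry, so none is chiral.

2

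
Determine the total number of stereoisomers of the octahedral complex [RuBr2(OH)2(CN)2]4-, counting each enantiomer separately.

6

An octahedron has six vertices in three trans pairs; every non-trans pair is cis.
The distinct arrangements are (5 in all): Br trans, OH trans, CN trans; Br trans, OH cis, CN cis; Br cis, OH trans, CN cis; Br cis, OH cis, CN cis (chiral); Br cis, OH cis, CN trans.
One of these lacks any improper symmetry element and so occurs as an enantiomeric pair, giving 5 + 1 = 6 stereoisomers in total.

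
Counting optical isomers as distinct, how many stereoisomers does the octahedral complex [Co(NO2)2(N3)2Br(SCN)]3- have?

8

The six octahedral sites form three mutually perpendicular trans pairs.
The distinct arrangements are (6 in all): NO2 cis, N3 cis (3 arrangements, 2 chiral); NO2 trans, N3 cis; NO2 cis, N3 trans; NO2 trans, N3 trans.
Of these, 2 lack any improper symmetry element and so occur as enantiomeric pairs, giving 6 + 2 = 8 stereoisomers in total.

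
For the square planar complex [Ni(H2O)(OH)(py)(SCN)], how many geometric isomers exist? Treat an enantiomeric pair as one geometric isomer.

A square has two trans pairs of vertices; adjacent vertices are cis.
There are 3 geometric isomers: (H2O/SCN trans, OH/py trans); (H2O/py trans, OH/SCN trans); (H2O/OH trans, SCN/py trans).

3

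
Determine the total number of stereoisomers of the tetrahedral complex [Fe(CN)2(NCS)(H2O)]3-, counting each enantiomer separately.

All four vertices of a tetrahedron are equivalent and mutually adjacent, so cis/trans isomerism cannot arise.
Only one geometric arrangement is possible.

1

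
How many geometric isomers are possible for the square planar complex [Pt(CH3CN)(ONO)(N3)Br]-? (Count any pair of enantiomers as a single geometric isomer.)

Systematic placement gives 3 geometric isomers: (Br/N3 trans, CH3CN/ONO trans); (Br/ONO trans, CH3CN/N3 trans); (Br/CH3CN trans, N3/ONO trans).

3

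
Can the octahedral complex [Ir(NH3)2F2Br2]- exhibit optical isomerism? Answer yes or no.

yes

In an octahedral complex each vertex has one trans partner and four cis neighbours.
There are 5 geometric isomers: NH3 trans, F trans, Br trans; NH3 cis, F cis, Br trans; NH3 trans, F cis, Br cis; NH3 cis, F cis, Br cis (chiral); NH3 cis, F trans, Br cis.
One of these lacks any improper symmetry element and so occurs as an enantiomeric pair, giving 5 + 1 = 6 stereoisomers in total.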